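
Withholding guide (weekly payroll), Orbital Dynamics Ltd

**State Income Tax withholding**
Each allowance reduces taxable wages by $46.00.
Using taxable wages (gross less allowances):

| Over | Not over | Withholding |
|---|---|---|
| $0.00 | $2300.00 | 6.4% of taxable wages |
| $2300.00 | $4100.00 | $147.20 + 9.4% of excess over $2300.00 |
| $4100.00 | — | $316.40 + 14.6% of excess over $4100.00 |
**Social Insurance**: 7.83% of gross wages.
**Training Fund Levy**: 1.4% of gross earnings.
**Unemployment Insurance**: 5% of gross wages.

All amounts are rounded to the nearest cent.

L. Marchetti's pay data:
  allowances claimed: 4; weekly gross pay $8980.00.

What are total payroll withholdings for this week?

$2279.87

State Income Tax: taxable = $8980.00 − 4×$46.00 = $8796.00
  $316.40 + 14.6% × ($8796.00 − $4100.00) = $316.40 + 14.6% × $4696.00 = $1002.02
Social Insurance: 7.83% × $8980.00 = $703.13
Training Fund Levy: 1.4% × $8980.00 = $125.72
Unemployment Insurance: 5% × $8980.00 = $449.00
Total: $1002.02 + $703.13 + $125.72 + $449.00 = $2279.87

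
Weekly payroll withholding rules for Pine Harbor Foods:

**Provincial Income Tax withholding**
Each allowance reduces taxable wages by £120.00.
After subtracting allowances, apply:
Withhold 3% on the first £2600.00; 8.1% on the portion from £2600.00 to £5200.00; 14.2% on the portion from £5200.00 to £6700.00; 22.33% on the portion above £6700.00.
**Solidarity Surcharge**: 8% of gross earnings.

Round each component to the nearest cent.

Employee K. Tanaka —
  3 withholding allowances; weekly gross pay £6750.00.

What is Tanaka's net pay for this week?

£5752.42

Provincial Income Tax: taxable = £6750.00 − 3×£120.00 = £6390.00
  £288.60 + 14.2% × (£6390.00 − £5200.00) = £288.60 + 14.2% × £1190.00 = £457.58
Solidarity Surcharge: 8% × £6750.00 = £540.00
Total withheld: £457.58 + £540.00 = £997.58
Net pay: £6750.00 − £997.58 = £5752.42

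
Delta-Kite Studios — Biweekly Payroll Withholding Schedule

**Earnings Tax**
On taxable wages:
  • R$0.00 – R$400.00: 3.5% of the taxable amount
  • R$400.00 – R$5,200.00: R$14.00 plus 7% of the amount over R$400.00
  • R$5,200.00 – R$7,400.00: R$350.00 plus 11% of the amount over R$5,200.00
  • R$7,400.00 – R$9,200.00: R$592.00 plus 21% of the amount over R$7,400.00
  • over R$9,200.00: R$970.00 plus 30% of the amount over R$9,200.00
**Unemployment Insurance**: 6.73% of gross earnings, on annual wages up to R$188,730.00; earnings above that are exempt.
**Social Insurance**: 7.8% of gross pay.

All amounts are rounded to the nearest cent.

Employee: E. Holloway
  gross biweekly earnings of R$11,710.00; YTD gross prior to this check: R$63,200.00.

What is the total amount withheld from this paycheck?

Earnings Tax: taxable = R$11,710.00
  R$970.00 + 30% × (R$11,710.00 − R$9,200.00) = R$970.00 + 30% × R$2,510.00 = R$1,723.00
Unemployment Insurance: 6.73% × R$11,710.00 = R$788.08
Social Insurance: 7.8% × R$11,710.00 = R$913.38
Total: R$1,723.00 + R$788.08 + R$913.38 = R$3,424.46

R$3,424.46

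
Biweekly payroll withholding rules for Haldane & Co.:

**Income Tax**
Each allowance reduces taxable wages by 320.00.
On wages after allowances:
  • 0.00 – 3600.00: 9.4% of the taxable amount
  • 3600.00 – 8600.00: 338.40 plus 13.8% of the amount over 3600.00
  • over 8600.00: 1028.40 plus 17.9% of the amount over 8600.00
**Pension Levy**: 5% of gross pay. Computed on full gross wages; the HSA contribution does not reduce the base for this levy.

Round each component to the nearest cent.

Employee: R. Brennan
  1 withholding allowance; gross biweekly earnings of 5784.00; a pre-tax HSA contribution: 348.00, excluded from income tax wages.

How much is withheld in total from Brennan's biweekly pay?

Income Tax: taxable = 5784.00 − 348.00 − 1×320.00 = 5116.00
  338.40 + 13.8% × (5116.00 − 3600.00) = 338.40 + 13.8% × 1516.00 = 547.61
Pension Levy: 5% × 5784.00 = 289.20
Total: 547.61 + 289.20 = 836.81

836.81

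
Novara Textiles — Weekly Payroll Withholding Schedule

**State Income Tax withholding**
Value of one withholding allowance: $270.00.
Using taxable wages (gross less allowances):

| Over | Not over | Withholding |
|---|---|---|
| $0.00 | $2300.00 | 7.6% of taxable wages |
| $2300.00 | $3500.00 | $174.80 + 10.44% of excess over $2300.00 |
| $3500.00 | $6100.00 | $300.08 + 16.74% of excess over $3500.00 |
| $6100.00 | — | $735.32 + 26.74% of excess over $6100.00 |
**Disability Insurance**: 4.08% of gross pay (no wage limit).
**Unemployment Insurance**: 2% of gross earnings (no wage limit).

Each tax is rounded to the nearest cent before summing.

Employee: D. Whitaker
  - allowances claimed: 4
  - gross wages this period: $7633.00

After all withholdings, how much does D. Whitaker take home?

State Income Tax: taxable = $7633.00 − 4×$270.00 = $6553.00
  $735.32 + 26.74% × ($6553.00 − $6100.00) = $735.32 + 26.74% × $453.00 = $856.45
Disability Insurance: 4.08% × $7633.00 = $311.43
Unemployment Insurance: 2% × $7633.00 = $152.66
Total withheld: $856.45 + $311.43 + $152.66 = $1320.54
Net pay: $7633.00 − $1320.54 = $6312.46

$6312.46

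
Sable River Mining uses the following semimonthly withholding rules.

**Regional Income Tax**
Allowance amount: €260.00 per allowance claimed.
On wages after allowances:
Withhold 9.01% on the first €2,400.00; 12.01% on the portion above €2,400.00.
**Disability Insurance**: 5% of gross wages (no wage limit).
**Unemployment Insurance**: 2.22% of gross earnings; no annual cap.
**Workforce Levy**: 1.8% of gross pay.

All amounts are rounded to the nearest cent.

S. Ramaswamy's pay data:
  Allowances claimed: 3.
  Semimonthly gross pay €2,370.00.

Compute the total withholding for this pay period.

Regional Income Tax: taxable = €2,370.00 − 3×€260.00 = €1,590.00
  9.01% × €1,590.00 = €143.26
Disability Insurance: 5% × €2,370.00 = €118.50
Unemployment Insurance: 2.22% × €2,370.00 = €52.61
Workforce Levy: 1.8% × €2,370.00 = €42.66
Total: €143.26 + €118.50 + €52.61 + €42.66 = €357.03

€357.03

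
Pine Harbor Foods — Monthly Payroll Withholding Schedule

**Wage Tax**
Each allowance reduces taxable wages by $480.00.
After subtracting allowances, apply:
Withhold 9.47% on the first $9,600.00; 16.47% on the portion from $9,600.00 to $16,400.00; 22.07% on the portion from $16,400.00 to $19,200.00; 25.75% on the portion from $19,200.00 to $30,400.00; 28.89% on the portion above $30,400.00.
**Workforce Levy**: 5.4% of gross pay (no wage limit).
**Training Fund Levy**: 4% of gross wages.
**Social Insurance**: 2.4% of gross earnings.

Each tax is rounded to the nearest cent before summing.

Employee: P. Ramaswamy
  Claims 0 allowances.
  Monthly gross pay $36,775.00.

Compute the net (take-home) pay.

$25,062.77

Wage Tax: taxable = $36,775.00
  $5,531.04 + 28.89% × ($36,775.00 − $30,400.00) = $5,531.04 + 28.89% × $6,375.00 = $7,372.78
Workforce Levy: 5.4% × $36,775.00 = $1,985.85
Training Fund Levy: 4% × $36,775.00 = $1,471.00
Social Insurance: 2.4% × $36,775.00 = $882.60
Total withheld: $7,372.78 + $1,985.85 + $1,471.00 + $882.60 = $11,712.23
Net pay: $36,775.00 − $11,712.23 = $25,062.77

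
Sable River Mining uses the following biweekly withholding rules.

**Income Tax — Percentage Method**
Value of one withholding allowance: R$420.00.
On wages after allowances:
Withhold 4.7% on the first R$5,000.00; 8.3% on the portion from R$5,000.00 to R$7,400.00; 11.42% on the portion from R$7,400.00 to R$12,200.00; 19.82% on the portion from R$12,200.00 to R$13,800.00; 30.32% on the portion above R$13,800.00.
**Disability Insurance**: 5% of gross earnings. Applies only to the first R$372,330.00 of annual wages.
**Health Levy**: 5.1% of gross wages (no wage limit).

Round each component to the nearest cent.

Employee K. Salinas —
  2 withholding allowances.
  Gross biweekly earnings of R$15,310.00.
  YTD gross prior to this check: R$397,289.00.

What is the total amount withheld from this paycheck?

Income Tax: taxable = R$15,310.00 − 2×R$420.00 = R$14,470.00
  R$1,299.48 + 30.32% × (R$14,470.00 − R$13,800.00) = R$1,299.48 + 30.32% × R$670.00 = R$1,502.62
Disability Insurance: YTD R$397,289.00 ≥ cap R$372,330.00 → R$0.00
Health Levy: 5.1% × R$15,310.00 = R$780.81
Total: R$1,502.62 + R$0.00 + R$780.81 = R$2,283.43

R$2,283.43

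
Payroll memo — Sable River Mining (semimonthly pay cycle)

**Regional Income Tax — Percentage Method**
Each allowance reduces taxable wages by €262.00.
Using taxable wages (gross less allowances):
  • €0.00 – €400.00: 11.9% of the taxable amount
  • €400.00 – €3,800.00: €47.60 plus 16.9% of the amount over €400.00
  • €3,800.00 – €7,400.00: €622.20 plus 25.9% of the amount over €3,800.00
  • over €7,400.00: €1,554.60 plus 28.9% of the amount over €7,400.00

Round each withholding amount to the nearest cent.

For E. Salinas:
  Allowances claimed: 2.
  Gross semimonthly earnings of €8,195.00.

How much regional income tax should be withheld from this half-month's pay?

€1,632.92

Regional Income Tax: taxable = €8,195.00 − 2×€262.00 = €7,671.00
  €1,554.60 + 28.9% × (€7,671.00 − €7,400.00) = €1,554.60 + 28.9% × €271.00 = €1,632.92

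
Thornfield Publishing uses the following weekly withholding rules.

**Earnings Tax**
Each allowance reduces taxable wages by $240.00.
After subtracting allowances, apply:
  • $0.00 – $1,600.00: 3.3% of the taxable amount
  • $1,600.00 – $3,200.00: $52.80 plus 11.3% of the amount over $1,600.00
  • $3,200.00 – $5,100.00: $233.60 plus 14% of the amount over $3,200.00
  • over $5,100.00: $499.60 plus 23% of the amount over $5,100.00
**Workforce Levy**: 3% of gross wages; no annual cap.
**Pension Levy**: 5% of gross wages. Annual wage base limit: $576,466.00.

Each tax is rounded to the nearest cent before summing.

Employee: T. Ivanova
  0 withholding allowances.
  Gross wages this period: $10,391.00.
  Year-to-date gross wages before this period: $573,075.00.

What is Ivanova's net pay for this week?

$8,193.19

Earnings Tax: taxable = $10,391.00
  $499.60 + 23% × ($10,391.00 − $5,100.00) = $499.60 + 23% × $5,291.00 = $1,716.53
Workforce Levy: 3% × $10,391.00 = $311.73
Pension Levy: cap $576,466.00 − YTD $573,075.00 = $3,391.00 subject; 5% × $3,391.00 = $169.55
Total withheld: $1,716.53 + $311.73 + $169.55 = $2,197.81
Net pay: $10,391.00 − $2,197.81 = $8,193.19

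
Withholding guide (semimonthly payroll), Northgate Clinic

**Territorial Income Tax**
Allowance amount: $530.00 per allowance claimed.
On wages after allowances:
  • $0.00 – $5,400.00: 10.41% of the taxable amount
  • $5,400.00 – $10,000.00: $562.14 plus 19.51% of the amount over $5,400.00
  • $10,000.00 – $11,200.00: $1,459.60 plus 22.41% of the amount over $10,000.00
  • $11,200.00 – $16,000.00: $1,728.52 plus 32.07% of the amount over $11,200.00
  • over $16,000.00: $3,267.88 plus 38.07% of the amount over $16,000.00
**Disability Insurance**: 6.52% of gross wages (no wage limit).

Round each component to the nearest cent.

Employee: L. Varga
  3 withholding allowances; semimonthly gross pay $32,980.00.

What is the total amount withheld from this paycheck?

Territorial Income Tax: taxable = $32,980.00 − 3×$530.00 = $31,390.00
  $3,267.88 + 38.07% × ($31,390.00 − $16,000.00) = $3,267.88 + 38.07% × $15,390.00 = $9,126.85
Disability Insurance: 6.52% × $32,980.00 = $2,150.30
Total: $9,126.85 + $2,150.30 = $11,277.15

$11,277.15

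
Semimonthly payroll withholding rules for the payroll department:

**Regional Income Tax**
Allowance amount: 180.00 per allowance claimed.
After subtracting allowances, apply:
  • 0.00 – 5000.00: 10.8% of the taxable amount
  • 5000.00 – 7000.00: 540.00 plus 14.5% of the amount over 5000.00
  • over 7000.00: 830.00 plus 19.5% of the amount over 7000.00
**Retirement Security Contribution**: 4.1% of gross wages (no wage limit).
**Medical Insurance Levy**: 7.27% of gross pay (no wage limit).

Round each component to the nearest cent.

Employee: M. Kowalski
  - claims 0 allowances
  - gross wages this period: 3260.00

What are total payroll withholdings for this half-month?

722.74

Regional Income Tax: taxable = 3260.00
  10.8% × 3260.00 = 352.08
Retirement Security Contribution: 4.1% × 3260.00 = 133.66
Medical Insurance Levy: 7.27% × 3260.00 = 237.00
Total: 352.08 + 133.66 + 237.00 = 722.74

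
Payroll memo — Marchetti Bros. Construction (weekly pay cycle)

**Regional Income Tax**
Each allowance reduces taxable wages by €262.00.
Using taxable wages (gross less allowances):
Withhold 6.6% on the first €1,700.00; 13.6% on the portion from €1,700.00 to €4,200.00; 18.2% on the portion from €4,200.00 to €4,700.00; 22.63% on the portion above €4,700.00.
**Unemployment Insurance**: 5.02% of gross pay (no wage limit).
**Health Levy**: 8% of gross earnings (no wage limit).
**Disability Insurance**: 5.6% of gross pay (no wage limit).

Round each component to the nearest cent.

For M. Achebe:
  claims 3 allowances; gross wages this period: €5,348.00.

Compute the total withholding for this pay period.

Regional Income Tax: taxable = €5,348.00 − 3×€262.00 = €4,562.00
  €452.20 + 18.2% × (€4,562.00 − €4,200.00) = €452.20 + 18.2% × €362.00 = €518.08
Unemployment Insurance: 5.02% × €5,348.00 = €268.47
Health Levy: 8% × €5,348.00 = €427.84
Disability Insurance: 5.6% × €5,348.00 = €299.49
Total: €518.08 + €268.47 + €427.84 + €299.49 = €1,513.88

€1,513.88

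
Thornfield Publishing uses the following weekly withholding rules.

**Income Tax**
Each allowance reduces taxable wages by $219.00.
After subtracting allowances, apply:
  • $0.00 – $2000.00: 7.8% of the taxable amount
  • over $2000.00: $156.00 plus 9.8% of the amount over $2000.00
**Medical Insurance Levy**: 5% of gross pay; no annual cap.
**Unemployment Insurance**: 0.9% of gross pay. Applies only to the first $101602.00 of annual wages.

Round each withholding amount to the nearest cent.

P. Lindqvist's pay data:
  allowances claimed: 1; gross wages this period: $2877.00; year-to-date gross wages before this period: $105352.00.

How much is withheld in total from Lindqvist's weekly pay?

Income Tax: taxable = $2877.00 − 1×$219.00 = $2658.00
  $156.00 + 9.8% × ($2658.00 − $2000.00) = $156.00 + 9.8% × $658.00 = $220.48
Medical Insurance Levy: 5% × $2877.00 = $143.85
Unemployment Insurance: YTD $105352.00 ≥ cap $101602.00 → $0.00
Total: $220.48 + $143.85 + $0.00 = $364.33

$364.33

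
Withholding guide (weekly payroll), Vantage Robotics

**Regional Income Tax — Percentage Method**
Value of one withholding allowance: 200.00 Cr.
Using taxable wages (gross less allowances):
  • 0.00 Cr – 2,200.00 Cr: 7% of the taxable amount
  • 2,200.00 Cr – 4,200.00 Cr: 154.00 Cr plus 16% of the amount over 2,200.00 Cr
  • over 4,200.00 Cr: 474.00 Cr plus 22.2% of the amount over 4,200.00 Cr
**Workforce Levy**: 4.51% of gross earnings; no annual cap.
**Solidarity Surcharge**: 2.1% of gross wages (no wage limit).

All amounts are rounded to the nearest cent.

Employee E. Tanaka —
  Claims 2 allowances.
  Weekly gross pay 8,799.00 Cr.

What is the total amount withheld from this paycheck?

Regional Income Tax: taxable = 8,799.00 Cr − 2×200.00 Cr = 8,399.00 Cr
  474.00 Cr + 22.2% × (8,399.00 Cr − 4,200.00 Cr) = 474.00 Cr + 22.2% × 4,199.00 Cr = 1,406.18 Cr
Workforce Levy: 4.51% × 8,799.00 Cr = 396.83 Cr
Solidarity Surcharge: 2.1% × 8,799.00 Cr = 184.78 Cr
Total: 1,406.18 Cr + 396.83 Cr + 184.78 Cr = 1,987.79 Cr

1,987.79 Cr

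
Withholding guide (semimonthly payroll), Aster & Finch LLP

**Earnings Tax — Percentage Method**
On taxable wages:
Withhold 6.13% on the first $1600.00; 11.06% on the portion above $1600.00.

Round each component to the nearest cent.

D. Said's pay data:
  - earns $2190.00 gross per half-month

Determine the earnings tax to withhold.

$163.33

Earnings Tax: taxable = $2190.00
  $98.08 + 11.06% × ($2190.00 − $1600.00) = $98.08 + 11.06% × $590.00 = $163.33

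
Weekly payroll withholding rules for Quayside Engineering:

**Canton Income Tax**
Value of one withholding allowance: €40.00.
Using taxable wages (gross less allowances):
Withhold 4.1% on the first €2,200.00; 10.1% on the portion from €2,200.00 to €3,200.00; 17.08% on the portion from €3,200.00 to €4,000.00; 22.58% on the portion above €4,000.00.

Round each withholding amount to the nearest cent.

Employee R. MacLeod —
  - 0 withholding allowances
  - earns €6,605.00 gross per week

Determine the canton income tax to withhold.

€916.05

Canton Income Tax: taxable = €6,605.00
  €327.84 + 22.58% × (€6,605.00 − €4,000.00) = €327.84 + 22.58% × €2,605.00 = €916.05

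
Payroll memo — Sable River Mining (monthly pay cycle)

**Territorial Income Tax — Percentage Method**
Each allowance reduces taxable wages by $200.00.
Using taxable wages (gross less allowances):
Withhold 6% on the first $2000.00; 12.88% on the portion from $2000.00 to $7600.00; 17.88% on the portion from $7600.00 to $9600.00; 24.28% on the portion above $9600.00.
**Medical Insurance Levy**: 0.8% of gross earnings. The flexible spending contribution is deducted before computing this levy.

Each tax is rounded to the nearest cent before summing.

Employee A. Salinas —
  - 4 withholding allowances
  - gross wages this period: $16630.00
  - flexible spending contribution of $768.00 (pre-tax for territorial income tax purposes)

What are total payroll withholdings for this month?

$2651.95

Territorial Income Tax: taxable = $16630.00 − $768.00 − 4×$200.00 = $15062.00
  $1198.88 + 24.28% × ($15062.00 − $9600.00) = $1198.88 + 24.28% × $5462.00 = $2525.05
Medical Insurance Levy: 0.8% × $15862.00 = $126.90
Total: $2525.05 + $126.90 = $2651.95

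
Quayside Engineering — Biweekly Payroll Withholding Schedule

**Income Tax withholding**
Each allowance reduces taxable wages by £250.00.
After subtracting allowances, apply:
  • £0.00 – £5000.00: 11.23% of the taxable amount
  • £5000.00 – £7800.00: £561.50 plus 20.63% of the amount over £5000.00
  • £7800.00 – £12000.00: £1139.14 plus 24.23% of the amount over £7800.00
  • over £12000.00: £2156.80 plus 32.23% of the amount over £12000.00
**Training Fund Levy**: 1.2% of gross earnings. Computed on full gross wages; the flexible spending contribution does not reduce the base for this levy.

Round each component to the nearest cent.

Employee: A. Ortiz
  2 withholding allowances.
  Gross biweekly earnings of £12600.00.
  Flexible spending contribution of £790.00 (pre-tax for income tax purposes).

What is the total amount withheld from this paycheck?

£2140.81

Income Tax: taxable = £12600.00 − £790.00 − 2×£250.00 = £11310.00
  £1139.14 + 24.23% × (£11310.00 − £7800.00) = £1139.14 + 24.23% × £3510.00 = £1989.61
Training Fund Levy: 1.2% × £12600.00 = £151.20
Total: £1989.61 + £151.20 = £2140.81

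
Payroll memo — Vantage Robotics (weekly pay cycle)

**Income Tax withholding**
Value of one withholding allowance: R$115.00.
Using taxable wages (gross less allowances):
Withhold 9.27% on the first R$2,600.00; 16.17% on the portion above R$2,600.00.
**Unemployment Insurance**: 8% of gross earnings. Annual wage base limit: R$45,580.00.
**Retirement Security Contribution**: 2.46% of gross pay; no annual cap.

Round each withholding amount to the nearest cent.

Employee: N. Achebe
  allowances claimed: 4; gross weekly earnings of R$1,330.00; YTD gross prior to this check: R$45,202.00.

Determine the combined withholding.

R$143.61

Income Tax: taxable = R$1,330.00 − 4×R$115.00 = R$870.00
  9.27% × R$870.00 = R$80.65
Unemployment Insurance: cap R$45,580.00 − YTD R$45,202.00 = R$378.00 subject; 8% × R$378.00 = R$30.24
Retirement Security Contribution: 2.46% × R$1,330.00 = R$32.72
Total: R$80.65 + R$30.24 + R$32.72 = R$143.61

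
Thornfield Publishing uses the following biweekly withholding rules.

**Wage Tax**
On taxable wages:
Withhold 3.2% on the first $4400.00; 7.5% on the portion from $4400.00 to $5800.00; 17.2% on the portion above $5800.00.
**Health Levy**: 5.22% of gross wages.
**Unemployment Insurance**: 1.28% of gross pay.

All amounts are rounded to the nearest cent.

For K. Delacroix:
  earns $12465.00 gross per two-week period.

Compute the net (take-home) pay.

$10262.60

Wage Tax: taxable = $12465.00
  $245.80 + 17.2% × ($12465.00 − $5800.00) = $245.80 + 17.2% × $6665.00 = $1392.18
Health Levy: 5.22% × $12465.00 = $650.67
Unemployment Insurance: 1.28% × $12465.00 = $159.55
Total withheld: $1392.18 + $650.67 + $159.55 = $2202.40
Net pay: $12465.00 − $2202.40 = $10262.60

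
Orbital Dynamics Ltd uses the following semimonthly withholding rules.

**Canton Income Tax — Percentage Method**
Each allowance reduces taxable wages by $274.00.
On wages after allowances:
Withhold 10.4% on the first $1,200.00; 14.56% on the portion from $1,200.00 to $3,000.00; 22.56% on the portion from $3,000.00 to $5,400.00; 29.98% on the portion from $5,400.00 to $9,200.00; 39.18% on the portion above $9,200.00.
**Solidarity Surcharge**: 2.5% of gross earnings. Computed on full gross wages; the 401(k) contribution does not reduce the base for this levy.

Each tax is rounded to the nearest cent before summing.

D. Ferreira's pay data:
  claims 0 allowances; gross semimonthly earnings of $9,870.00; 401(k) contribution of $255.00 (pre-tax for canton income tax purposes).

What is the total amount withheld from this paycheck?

$2,476.91

Canton Income Tax: taxable = $9,870.00 − $255.00 = $9,615.00
  $2,067.56 + 39.18% × ($9,615.00 − $9,200.00) = $2,067.56 + 39.18% × $415.00 = $2,230.16
Solidarity Surcharge: 2.5% × $9,870.00 = $246.75
Total: $2,230.16 + $246.75 = $2,476.91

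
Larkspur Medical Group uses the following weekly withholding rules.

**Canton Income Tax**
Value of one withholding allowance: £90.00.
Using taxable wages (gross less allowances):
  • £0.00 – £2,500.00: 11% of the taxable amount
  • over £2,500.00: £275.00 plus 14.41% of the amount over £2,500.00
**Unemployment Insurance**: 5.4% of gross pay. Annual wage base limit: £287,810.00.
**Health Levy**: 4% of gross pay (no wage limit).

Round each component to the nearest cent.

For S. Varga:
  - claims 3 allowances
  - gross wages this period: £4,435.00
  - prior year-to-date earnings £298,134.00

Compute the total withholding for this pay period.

£692.33

Canton Income Tax: taxable = £4,435.00 − 3×£90.00 = £4,165.00
  £275.00 + 14.41% × (£4,165.00 − £2,500.00) = £275.00 + 14.41% × £1,665.00 = £514.93
Unemployment Insurance: YTD £298,134.00 ≥ cap £287,810.00 → £0.00
Health Levy: 4% × £4,435.00 = £177.40
Total: £514.93 + £0.00 + £177.40 = £692.33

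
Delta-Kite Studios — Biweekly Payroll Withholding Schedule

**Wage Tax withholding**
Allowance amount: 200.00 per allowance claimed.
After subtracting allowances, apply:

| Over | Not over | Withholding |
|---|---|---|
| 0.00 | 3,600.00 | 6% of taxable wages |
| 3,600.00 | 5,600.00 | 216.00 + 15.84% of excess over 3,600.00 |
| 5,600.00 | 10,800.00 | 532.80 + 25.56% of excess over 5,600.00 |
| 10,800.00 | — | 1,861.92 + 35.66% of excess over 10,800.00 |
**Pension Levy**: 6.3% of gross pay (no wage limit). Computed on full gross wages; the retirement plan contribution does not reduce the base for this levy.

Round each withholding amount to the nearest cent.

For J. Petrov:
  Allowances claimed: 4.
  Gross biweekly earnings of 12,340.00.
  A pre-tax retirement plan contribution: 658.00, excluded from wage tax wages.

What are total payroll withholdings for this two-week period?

Wage Tax: taxable = 12,340.00 − 658.00 − 4×200.00 = 10,882.00
  1,861.92 + 35.66% × (10,882.00 − 10,800.00) = 1,861.92 + 35.66% × 82.00 = 1,891.16
Pension Levy: 6.3% × 12,340.00 = 777.42
Total: 1,891.16 + 777.42 = 2,668.58

2,668.58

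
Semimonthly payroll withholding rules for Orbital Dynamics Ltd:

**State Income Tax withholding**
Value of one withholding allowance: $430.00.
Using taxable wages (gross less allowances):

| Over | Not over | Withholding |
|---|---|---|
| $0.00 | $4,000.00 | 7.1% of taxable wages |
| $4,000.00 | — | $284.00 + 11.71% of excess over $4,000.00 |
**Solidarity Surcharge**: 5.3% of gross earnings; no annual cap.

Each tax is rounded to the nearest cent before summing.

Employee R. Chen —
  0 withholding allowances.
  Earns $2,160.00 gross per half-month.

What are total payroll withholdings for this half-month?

$267.84

State Income Tax: taxable = $2,160.00
  7.1% × $2,160.00 = $153.36
Solidarity Surcharge: 5.3% × $2,160.00 = $114.48
Total: $153.36 + $114.48 = $267.84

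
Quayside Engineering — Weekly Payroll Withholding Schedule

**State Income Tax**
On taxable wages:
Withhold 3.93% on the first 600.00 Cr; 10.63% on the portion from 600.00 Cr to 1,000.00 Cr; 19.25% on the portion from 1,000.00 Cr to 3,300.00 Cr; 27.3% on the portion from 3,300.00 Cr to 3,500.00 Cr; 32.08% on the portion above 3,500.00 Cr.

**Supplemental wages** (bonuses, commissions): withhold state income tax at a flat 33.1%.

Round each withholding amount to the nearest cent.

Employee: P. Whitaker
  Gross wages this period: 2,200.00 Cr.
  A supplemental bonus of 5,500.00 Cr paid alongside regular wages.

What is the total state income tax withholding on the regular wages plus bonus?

State Income Tax: taxable = 2,200.00 Cr
  66.10 Cr + 19.25% × (2,200.00 Cr − 1,000.00 Cr) = 66.10 Cr + 19.25% × 1,200.00 Cr = 297.10 Cr
Supplemental (33.1% flat on bonus): 33.1% × 5,500.00 Cr = 1,820.50 Cr
Total state income tax: 297.10 Cr + 1,820.50 Cr = 2,117.60 Cr

2,117.60 Cr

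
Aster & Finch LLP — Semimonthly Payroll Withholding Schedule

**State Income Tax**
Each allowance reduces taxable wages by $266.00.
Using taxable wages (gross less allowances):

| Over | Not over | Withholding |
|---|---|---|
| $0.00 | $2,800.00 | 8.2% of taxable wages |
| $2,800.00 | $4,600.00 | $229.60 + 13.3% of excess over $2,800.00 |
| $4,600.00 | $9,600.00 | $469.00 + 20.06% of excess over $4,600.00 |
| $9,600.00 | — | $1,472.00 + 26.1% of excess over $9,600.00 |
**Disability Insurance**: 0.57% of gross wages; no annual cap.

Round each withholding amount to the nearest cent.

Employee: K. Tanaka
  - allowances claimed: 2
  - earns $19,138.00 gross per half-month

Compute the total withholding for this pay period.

$3,931.66

State Income Tax: taxable = $19,138.00 − 2×$266.00 = $18,606.00
  $1,472.00 + 26.1% × ($18,606.00 − $9,600.00) = $1,472.00 + 26.1% × $9,006.00 = $3,822.57
Disability Insurance: 0.57% × $19,138.00 = $109.09
Total: $3,822.57 + $109.09 = $3,931.66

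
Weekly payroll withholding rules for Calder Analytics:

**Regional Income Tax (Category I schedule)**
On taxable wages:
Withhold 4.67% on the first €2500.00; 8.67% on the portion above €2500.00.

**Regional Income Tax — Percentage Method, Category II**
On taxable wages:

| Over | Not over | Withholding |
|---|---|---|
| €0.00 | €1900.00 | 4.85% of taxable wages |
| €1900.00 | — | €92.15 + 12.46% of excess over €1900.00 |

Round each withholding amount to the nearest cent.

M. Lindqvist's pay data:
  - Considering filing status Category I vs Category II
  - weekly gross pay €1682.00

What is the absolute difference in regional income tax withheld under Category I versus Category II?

Regional Income Tax (Category I): taxable = €1682.00
  4.67% × €1682.00 = €78.55
Regional Income Tax (Category II): taxable = €1682.00
  4.85% × €1682.00 = €81.58
Difference: |€78.55 − €81.58| = €3.03 (higher under Category II)

€3.03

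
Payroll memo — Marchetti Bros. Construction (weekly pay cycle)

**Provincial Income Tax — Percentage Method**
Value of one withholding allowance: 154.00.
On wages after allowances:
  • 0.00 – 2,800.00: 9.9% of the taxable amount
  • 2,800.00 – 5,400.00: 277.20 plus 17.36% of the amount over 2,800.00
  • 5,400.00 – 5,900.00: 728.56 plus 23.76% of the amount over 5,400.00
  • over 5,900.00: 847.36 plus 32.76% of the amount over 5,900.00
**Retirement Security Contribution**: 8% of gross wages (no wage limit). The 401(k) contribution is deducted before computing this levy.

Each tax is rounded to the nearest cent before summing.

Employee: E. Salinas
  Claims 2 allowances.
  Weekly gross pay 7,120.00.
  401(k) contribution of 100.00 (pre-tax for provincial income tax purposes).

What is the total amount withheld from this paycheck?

Provincial Income Tax: taxable = 7,120.00 − 100.00 − 2×154.00 = 6,712.00
  847.36 + 32.76% × (6,712.00 − 5,900.00) = 847.36 + 32.76% × 812.00 = 1,113.37
Retirement Security Contribution: 8% × 7,020.00 = 561.60
Total: 1,113.37 + 561.60 = 1,674.97

1,674.97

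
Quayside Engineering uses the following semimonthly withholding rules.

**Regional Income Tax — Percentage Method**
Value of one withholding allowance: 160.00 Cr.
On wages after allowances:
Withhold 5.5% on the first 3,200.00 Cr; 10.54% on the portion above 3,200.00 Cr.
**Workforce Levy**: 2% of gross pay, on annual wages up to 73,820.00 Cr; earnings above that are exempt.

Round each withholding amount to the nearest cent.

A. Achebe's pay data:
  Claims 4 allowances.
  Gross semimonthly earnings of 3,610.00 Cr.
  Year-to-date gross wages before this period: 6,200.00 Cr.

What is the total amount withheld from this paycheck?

235.55 Cr

Regional Income Tax: taxable = 3,610.00 Cr − 4×160.00 Cr = 2,970.00 Cr
  5.5% × 2,970.00 Cr = 163.35 Cr
Workforce Levy: 2% × 3,610.00 Cr = 72.20 Cr
Total: 163.35 Cr + 72.20 Cr = 235.55 Cr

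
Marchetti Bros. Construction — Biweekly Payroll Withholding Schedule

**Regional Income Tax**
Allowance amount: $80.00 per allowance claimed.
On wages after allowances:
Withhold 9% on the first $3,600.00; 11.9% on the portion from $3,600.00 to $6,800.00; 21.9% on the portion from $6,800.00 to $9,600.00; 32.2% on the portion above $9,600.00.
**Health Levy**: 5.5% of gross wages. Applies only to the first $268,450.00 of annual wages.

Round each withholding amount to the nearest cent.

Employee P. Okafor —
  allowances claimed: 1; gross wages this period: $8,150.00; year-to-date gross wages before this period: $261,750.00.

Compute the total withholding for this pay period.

$1,351.43

Regional Income Tax: taxable = $8,150.00 − 1×$80.00 = $8,070.00
  $704.80 + 21.9% × ($8,070.00 − $6,800.00) = $704.80 + 21.9% × $1,270.00 = $982.93
Health Levy: cap $268,450.00 − YTD $261,750.00 = $6,700.00 subject; 5.5% × $6,700.00 = $368.50
Total: $982.93 + $368.50 = $1,351.43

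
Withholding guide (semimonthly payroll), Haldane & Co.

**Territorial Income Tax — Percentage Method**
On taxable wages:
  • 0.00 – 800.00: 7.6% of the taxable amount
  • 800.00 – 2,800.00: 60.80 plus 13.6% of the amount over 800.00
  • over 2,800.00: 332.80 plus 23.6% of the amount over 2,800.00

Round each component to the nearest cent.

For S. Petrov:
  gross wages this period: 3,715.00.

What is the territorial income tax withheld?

Territorial Income Tax: taxable = 3,715.00
  332.80 + 23.6% × (3,715.00 − 2,800.00) = 332.80 + 23.6% × 915.00 = 548.74

548.74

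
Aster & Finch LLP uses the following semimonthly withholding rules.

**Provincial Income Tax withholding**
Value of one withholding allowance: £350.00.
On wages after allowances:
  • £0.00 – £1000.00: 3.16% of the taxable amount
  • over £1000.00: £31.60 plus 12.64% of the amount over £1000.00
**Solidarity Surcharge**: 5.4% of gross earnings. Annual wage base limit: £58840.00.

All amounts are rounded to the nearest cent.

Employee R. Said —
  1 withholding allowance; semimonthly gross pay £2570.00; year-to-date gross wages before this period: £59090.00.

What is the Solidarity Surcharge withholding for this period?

£0.00

Solidarity Surcharge: YTD £59090.00 ≥ cap £58840.00 → £0.00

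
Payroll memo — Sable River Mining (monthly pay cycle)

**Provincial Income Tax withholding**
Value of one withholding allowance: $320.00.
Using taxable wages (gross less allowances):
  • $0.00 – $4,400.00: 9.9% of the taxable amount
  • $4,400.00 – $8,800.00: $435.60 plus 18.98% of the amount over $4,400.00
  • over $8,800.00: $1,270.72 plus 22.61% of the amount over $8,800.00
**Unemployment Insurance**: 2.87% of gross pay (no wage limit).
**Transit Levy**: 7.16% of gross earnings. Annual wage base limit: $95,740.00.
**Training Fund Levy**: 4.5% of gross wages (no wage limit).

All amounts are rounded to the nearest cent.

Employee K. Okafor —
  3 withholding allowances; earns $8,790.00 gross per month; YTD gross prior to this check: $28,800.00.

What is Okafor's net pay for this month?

Provincial Income Tax: taxable = $8,790.00 − 3×$320.00 = $7,830.00
  $435.60 + 18.98% × ($7,830.00 − $4,400.00) = $435.60 + 18.98% × $3,430.00 = $1,086.61
Unemployment Insurance: 2.87% × $8,790.00 = $252.27
Transit Levy: 7.16% × $8,790.00 = $629.36
Training Fund Levy: 4.5% × $8,790.00 = $395.55
Total withheld: $1,086.61 + $252.27 + $629.36 + $395.55 = $2,363.79
Net pay: $8,790.00 − $2,363.79 = $6,426.21

$6,426.21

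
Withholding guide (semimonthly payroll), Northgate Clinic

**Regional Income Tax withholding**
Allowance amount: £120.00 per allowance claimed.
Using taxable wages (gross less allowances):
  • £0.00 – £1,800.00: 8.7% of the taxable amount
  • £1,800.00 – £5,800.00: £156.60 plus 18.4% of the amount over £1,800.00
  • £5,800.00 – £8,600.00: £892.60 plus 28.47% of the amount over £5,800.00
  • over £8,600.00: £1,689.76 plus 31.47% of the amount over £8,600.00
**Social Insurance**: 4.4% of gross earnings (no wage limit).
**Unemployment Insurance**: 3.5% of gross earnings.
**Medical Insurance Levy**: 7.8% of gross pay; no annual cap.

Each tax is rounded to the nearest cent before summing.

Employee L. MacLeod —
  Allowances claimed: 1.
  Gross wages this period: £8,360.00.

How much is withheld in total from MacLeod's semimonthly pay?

£2,899.79

Regional Income Tax: taxable = £8,360.00 − 1×£120.00 = £8,240.00
  £892.60 + 28.47% × (£8,240.00 − £5,800.00) = £892.60 + 28.47% × £2,440.00 = £1,587.27
Social Insurance: 4.4% × £8,360.00 = £367.84
Unemployment Insurance: 3.5% × £8,360.00 = £292.60
Medical Insurance Levy: 7.8% × £8,360.00 = £652.08
Total: £1,587.27 + £367.84 + £292.60 + £652.08 = £2,899.79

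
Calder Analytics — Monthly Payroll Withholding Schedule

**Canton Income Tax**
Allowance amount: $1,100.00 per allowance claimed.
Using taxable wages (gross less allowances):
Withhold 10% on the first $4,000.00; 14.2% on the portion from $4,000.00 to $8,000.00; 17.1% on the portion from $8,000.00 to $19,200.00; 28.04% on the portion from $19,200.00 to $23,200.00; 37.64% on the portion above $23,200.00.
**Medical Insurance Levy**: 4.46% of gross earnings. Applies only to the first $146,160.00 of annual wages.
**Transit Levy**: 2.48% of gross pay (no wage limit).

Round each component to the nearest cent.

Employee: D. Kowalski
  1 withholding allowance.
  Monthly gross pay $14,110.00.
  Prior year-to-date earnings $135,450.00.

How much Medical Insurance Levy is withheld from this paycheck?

Medical Insurance Levy: cap $146,160.00 − YTD $135,450.00 = $10,710.00 subject; 4.46% × $10,710.00 = $477.67

$477.67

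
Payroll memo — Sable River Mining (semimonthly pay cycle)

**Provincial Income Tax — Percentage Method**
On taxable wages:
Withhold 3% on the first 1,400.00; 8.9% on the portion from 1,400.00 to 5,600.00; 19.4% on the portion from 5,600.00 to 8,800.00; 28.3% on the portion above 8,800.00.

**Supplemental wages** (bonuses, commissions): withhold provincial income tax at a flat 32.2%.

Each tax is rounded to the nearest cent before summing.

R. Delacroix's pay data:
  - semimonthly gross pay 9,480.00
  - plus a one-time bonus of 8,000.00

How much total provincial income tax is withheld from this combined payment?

3,805.04

Provincial Income Tax: taxable = 9,480.00
  1,036.60 + 28.3% × (9,480.00 − 8,800.00) = 1,036.60 + 28.3% × 680.00 = 1,229.04
Supplemental (32.2% flat on bonus): 32.2% × 8,000.00 = 2,576.00
Total provincial income tax: 1,229.04 + 2,576.00 = 3,805.04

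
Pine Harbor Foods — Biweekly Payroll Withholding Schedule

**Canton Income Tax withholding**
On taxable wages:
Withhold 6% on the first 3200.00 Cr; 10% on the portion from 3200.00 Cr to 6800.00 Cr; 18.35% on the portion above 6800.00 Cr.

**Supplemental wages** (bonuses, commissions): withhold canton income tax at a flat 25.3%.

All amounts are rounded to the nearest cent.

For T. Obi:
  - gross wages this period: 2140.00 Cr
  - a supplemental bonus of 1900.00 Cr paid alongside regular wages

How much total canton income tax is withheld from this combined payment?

609.10 Cr

Canton Income Tax: taxable = 2140.00 Cr
  6% × 2140.00 Cr = 128.40 Cr
Supplemental (25.3% flat on bonus): 25.3% × 1900.00 Cr = 480.70 Cr
Total canton income tax: 128.40 Cr + 480.70 Cr = 609.10 Cr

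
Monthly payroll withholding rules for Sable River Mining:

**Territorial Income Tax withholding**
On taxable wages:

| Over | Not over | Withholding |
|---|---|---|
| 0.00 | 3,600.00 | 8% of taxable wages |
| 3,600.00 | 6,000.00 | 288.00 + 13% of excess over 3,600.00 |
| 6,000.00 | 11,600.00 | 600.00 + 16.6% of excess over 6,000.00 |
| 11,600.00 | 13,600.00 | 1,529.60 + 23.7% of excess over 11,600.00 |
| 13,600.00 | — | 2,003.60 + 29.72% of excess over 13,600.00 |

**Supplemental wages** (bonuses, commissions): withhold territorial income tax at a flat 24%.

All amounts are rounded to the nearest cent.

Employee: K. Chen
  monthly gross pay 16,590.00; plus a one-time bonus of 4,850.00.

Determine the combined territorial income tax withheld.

Territorial Income Tax: taxable = 16,590.00
  2,003.60 + 29.72% × (16,590.00 − 13,600.00) = 2,003.60 + 29.72% × 2,990.00 = 2,892.23
Supplemental (24% flat on bonus): 24% × 4,850.00 = 1,164.00
Total territorial income tax: 2,892.23 + 1,164.00 = 4,056.23

4,056.23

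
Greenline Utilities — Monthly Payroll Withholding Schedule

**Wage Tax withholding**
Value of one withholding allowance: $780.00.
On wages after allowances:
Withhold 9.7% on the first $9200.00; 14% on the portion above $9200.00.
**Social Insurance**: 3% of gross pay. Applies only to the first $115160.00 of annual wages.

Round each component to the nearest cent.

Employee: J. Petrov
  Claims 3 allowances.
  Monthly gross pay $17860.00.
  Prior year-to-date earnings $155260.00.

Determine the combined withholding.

$1777.20

Wage Tax: taxable = $17860.00 − 3×$780.00 = $15520.00
  $892.40 + 14% × ($15520.00 − $9200.00) = $892.40 + 14% × $6320.00 = $1777.20
Social Insurance: YTD $155260.00 ≥ cap $115160.00 → $0.00
Total: $1777.20 + $0.00 = $1777.20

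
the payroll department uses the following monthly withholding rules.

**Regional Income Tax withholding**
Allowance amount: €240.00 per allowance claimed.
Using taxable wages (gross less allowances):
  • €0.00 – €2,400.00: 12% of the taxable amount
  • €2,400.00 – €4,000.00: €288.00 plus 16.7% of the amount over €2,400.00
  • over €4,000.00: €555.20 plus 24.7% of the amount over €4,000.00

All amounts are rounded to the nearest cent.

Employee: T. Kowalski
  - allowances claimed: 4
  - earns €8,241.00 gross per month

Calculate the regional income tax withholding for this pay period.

Regional Income Tax: taxable = €8,241.00 − 4×€240.00 = €7,281.00
  €555.20 + 24.7% × (€7,281.00 − €4,000.00) = €555.20 + 24.7% × €3,281.00 = €1,365.61

€1,365.61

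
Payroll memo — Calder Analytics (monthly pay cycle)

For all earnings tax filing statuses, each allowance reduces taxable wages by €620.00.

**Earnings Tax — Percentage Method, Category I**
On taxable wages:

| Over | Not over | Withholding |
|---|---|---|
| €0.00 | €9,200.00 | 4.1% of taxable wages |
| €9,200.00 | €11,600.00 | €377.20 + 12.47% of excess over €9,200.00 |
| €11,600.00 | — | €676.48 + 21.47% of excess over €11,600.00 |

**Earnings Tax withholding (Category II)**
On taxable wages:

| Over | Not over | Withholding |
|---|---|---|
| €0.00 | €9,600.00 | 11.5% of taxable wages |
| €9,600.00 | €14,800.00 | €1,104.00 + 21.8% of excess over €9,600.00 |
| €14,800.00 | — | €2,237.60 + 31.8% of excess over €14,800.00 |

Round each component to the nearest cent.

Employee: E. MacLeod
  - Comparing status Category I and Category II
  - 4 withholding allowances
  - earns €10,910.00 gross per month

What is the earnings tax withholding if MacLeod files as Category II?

€969.45

Earnings Tax (Category II): taxable = €10,910.00 − 4×€620.00 = €8,430.00
  11.5% × €8,430.00 = €969.45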